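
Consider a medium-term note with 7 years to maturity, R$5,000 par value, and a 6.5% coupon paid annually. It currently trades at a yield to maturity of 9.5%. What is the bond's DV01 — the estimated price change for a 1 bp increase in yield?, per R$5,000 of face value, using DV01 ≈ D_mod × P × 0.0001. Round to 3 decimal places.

R$2.228

Periodic yield y = 0.095.
  t   CF        PV=CF/(1+0.095)^t    t·PV
  1       325.00       296.8037       296.8037
  2       325.00       271.0536       542.1071
  3       325.00       247.5375       742.6125
  4       325.00       226.0616       904.2466
  5       325.00       206.4490     1,032.2450
  6       325.00       188.5379     1,131.2273
  7     5,325.00     2,821.1149    19,747.8044
  Σ                  4,257.5582    24,397.0466
P = 4,257.5582; D_Mac = 5.73029 yrs; D_mod = 5.23314 yrs.
DV01 ≈ 5.23314 × 4,257.5582 × 0.0001 = 2.228041.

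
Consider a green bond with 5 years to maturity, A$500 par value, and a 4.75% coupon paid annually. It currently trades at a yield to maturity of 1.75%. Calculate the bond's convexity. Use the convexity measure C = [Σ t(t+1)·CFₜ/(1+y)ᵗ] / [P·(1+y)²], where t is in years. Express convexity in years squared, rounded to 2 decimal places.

With y = 0.0175:
  t   CF        PV=CF/(1+0.0175)^t    t·PV        t(t+1)·PV
  1        23.75        23.3415        23.3415          46.6830
  2        23.75        22.9401        45.8801         137.6404
  3        23.75        22.5455        67.6366         270.5463
  4        23.75        22.1578        88.6311         443.1553
  5       523.75       480.2329     2,401.1647      14,406.9882
  Σ                    571.2178     2,626.6540      15,305.0133
P = 571.2178.
Convexity = Σ t(t+1)·PV / [P·(1+y)²] = 15,305.0133 / (571.2178 × 1.035306) = 25.87993.

25.88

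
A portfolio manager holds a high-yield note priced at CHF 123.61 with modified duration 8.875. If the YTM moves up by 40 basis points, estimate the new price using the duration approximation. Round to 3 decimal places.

CHF 119.222

Duration approximation: ΔP/P ≈ -D_mod · Δy = -8.875 × (+0.004) = -0.035500.
New price ≈ 123.61 × (1 - 0.035500) = 119.221845.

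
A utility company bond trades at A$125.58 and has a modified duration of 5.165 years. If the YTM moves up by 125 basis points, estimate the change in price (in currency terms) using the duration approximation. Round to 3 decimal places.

Duration approximation: ΔP/P ≈ -D_mod · Δy = -5.165 × (+0.0125) = -0.0645625.
ΔP ≈ 125.58 × (-0.0645625) = -8.10775875.

-A$8.108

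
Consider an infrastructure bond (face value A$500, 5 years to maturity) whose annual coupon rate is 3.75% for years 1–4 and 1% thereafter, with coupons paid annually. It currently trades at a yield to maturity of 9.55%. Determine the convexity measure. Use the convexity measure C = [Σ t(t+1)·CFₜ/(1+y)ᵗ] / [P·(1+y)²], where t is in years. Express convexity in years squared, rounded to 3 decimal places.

With y = 0.0955:
  t   CF        PV=CF/(1+0.0955)^t    t·PV        t(t+1)·PV
  1        18.75        17.1155        17.1155          34.2309
  2        18.75        15.6234        31.2469          93.7406
  3        18.75        14.2615        42.7844         171.1376
  4        18.75        13.0182        52.0729         260.3645
  5       505.00       320.0586     1,600.2929       9,601.7573
  Σ                    380.0772     1,743.5125      10,161.2309
P = 380.0772.
Convexity = Σ t(t+1)·PV / [P·(1+y)²] = 10,161.2309 / (380.0772 × 1.200120) = 22.27664.

22.277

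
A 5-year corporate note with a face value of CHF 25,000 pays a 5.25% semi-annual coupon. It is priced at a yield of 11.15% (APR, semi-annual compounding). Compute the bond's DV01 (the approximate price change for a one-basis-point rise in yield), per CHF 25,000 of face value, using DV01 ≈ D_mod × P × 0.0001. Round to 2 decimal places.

CHF 8.06

Periodic yield y = 0.05575.
  t   CF        PV=CF/(1+0.05575)^t    t·PV
  1       656.25       621.5960       621.5960
  2       656.25       588.7720     1,177.5440
  3       656.25       557.6813     1,673.0438
  4       656.25       528.2323     2,112.9292
  5       656.25       500.3384     2,501.6922
  6       656.25       473.9175     2,843.5052
  7       656.25       448.8918     3,142.2427
  8       656.25       425.1876     3,401.5008
  9       656.25       402.7351     3,624.6161
  10   25,656.25    14,913.5927   149,135.9269
  Σ                 19,460.9448   170,234.5969
P = 19,460.9448; D_Mac = 8.74750 half-year periods = 4.37375 yrs; D_mod = 4.14279 yrs.
DV01 ≈ 4.14279 × 19,460.9448 × 0.0001 = 8.062259.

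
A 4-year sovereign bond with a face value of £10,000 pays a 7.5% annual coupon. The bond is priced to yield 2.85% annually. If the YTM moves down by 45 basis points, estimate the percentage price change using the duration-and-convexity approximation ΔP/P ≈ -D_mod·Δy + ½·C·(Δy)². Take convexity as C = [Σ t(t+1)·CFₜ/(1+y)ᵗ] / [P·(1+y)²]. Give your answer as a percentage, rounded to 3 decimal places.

+1.607%

With y = 0.0285:
  t   CF        PV=CF/(1+0.0285)^t    t·PV        t(t+1)·PV
  1       750.00       729.2173       729.2173       1,458.4346
  2       750.00       709.0105     1,418.0210       4,254.0630
  3       750.00       689.3636     2,068.0909       8,272.3637
  4    10,750.00     9,607.0772    38,428.3088     192,141.5438
  Σ                 11,734.6686    42,643.6380     206,126.4052
P = 11,734.6686; D_Mac = 3.63399 yrs; D_mod = 3.53329 yrs; C = 16.60559.
Duration effect: -3.53329 × (-0.0045) = +0.015900
Convexity effect: 0.5 × 16.60559 × (-0.0045)² = +0.0001681
ΔP/P ≈ +0.015900 + 0.0001681 = +0.016068 = +1.6068%.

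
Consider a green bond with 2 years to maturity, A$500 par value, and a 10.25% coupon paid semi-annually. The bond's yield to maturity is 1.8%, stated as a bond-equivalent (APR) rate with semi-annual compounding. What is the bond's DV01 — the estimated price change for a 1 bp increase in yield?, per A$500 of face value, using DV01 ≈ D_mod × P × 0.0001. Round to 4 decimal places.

Periodic yield y = 0.009.
  t   CF        PV=CF/(1+0.009)^t    t·PV
  1       25.625        25.3964        25.3964
  2       25.625        25.1699        50.3398
  3       25.625        24.9454        74.8362
  4      525.625       507.1207     2,028.4828
  Σ                    582.6324     2,179.0553
P = 582.6324; D_Mac = 3.74002 half-year periods = 1.87001 yrs; D_mod = 1.85333 yrs.
DV01 ≈ 1.85333 × 582.6324 × 0.0001 = 0.107981.

A$0.1080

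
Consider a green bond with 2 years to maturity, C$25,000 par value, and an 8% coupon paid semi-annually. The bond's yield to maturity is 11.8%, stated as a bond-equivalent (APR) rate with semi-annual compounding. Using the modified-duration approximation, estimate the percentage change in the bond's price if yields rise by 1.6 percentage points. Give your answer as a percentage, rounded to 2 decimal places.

-2.85%

Periodic yield y = 0.059. Modified duration first:
  t   CF        PV=CF/(1+0.059)^t    t·PV
  1     1,000.00       944.2871       944.2871
  2     1,000.00       891.6781     1,783.3561
  3     1,000.00       842.0001     2,526.0002
  4    26,000.00    20,672.3337    82,689.3349
  Σ                 23,350.2989    87,942.9783
P = 23,350.2989; D_Mac = 3.76625 half-year periods = 1.88312 yrs; D_mod = 1.88312/(1+0.059) = 1.77821 yrs.
ΔP/P ≈ -D_mod · Δy = -1.77821 × (+0.016) = -0.028451 = -2.8451%.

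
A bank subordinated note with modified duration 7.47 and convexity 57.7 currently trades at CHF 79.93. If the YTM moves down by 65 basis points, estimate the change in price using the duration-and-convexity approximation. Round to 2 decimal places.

+CHF 3.98

Duration effect: -D_mod·Δy = -7.47 × (-0.0065) = +0.048555
Convexity effect: ½·C·(Δy)² = 0.5 × 57.7 × (-0.0065)² = +0.0012189125
ΔP/P ≈ +0.048555 + 0.0012189125 = +0.0497739125
ΔP ≈ 79.93 × (+0.0497739125) = +3.978428826125.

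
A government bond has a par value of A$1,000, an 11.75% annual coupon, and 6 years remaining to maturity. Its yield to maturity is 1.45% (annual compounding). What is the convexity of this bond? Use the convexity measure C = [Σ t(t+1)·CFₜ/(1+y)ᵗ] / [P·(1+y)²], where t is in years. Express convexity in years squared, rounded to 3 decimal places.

With y = 0.0145:
  t   CF        PV=CF/(1+0.0145)^t    t·PV        t(t+1)·PV
  1       117.50       115.8206       115.8206         231.6412
  2       117.50       114.1652       228.3304         684.9912
  3       117.50       112.5335       337.6004       1,350.4016
  4       117.50       110.9251       443.7002       2,218.5011
  5       117.50       109.3396       546.6982       3,280.1890
  6     1,117.50     1,025.0268     6,150.1608      43,051.1259
  Σ                  1,587.8108     7,822.3107      50,816.8501
P = 1,587.8108.
Convexity = Σ t(t+1)·PV / [P·(1+y)²] = 50,816.8501 / (1,587.8108 × 1.029210) = 31.09603.

31.096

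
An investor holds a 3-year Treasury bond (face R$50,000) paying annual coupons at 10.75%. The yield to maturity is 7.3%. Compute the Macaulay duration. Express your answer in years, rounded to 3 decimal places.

Periodic yield y = 0.073. Discount each cash flow and weight by its year:
  t   CF        PV=CF/(1+0.073)^t    t·PV
  1     5,375.00     5,009.3197     5,009.3197
  2     5,375.00     4,668.5179     9,337.0357
  3    55,375.00    44,824.4091   134,473.2274
  Σ                 54,502.2466   148,819.5827
Price P = Σ PV = 54,502.2466.
Macaulay duration = Σ(t·PV) / P = 148,819.5827 / 54,502.2466 = 2.73052 years.

2.731 years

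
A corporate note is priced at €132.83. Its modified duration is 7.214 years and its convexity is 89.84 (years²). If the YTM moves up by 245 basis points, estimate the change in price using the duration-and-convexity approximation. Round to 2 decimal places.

Duration effect: -D_mod·Δy = -7.214 × (+0.0245) = -0.176743
Convexity effect: ½·C·(Δy)² = 0.5 × 89.84 × (0.0245)² = +0.02696323
ΔP/P ≈ -0.176743 + 0.02696323 = -0.14977977
ΔP ≈ 132.83 × (-0.14977977) = -19.8952468491.

-€19.90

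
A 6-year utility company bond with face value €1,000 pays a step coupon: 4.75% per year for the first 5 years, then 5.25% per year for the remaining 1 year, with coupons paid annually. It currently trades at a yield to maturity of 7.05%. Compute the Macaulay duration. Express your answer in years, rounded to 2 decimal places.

5.32 years

Periodic yield y = 0.0705. Discount each cash flow and weight by its year:
  t   CF        PV=CF/(1+0.0705)^t    t·PV
  1        47.50        44.3718        44.3718
  2        47.50        41.4496        82.8992
  3        47.50        38.7198       116.1595
  4        47.50        36.1699       144.6795
  5        47.50        33.7878       168.9391
  6     1,052.50       699.3621     4,196.1724
  Σ                    893.8610     4,753.2215
Price P = Σ PV = 893.8610.
Macaulay duration = Σ(t·PV) / P = 4,753.2215 / 893.8610 = 5.31763 years.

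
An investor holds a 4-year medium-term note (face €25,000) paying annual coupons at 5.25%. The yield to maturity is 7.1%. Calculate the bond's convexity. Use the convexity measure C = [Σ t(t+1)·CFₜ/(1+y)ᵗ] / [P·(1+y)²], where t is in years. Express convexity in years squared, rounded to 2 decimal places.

15.70

With y = 0.071:
  t   CF        PV=CF/(1+0.071)^t    t·PV        t(t+1)·PV
  1     1,312.50     1,225.4902     1,225.4902       2,450.9804
  2     1,312.50     1,144.2485     2,288.4971       6,865.4913
  3     1,312.50     1,068.3927     3,205.1780      12,820.7120
  4    26,312.50    19,998.8135    79,995.2539     399,976.2695
  Σ                 23,436.9449    86,714.4192     422,113.4532
P = 23,436.9449.
Convexity = Σ t(t+1)·PV / [P·(1+y)²] = 422,113.4532 / (23,436.9449 × 1.147041) = 15.70179.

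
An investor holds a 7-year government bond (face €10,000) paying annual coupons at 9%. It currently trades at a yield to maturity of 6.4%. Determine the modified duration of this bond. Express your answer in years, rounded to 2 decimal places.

5.26 years

Periodic yield y = 0.064. First find Macaulay duration:
  t   CF        PV=CF/(1+0.064)^t    t·PV
  1       900.00       845.8647       845.8647
  2       900.00       794.9856     1,589.9712
  3       900.00       747.1669     2,241.5007
  4       900.00       702.2245     2,808.8981
  5       900.00       659.9855     3,299.9273
  6       900.00       620.2871     3,721.7225
  7    10,900.00     7,060.4942    49,423.4596
  Σ                 11,431.0085    63,931.3441
P = 11,431.0085; Macaulay duration = 63,931.3441 / 11,431.0085 = 5.59280 years.
Modified duration = D_Mac / (1 + y) = 5.59280 / 1.064 = 5.25639 years.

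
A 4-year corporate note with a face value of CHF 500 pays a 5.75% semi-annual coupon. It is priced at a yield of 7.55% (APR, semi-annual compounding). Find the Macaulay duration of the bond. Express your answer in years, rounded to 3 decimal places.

3.616 years

Periodic yield y = 0.03775. Discount each cash flow and weight by its period:
  t   CF        PV=CF/(1+0.03775)^t    t·PV
  1       14.375        13.8521        13.8521
  2       14.375        13.3482        26.6964
  3       14.375        12.8626        38.5879
  4       14.375        12.3947        49.5789
  5       14.375        11.9438        59.7192
  6       14.375        11.5094        69.0562
  7       14.375        11.0907        77.6348
  8      514.375       382.4176     3,059.3411
  Σ                    469.4192     3,394.4666
Price P = Σ PV = 469.4192.
Macaulay duration = Σ(t·PV) / P = 3,394.4666 / 469.4192 = 7.23121 half-year periods.
In years: 7.23121 / 2 = 3.61560 years.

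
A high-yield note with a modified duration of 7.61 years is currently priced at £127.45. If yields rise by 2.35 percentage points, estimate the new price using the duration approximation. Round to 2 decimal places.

Duration approximation: ΔP/P ≈ -D_mod · Δy = -7.61 × (+0.0235) = -0.178835.
New price ≈ 127.45 × (1 - 0.178835) = 104.65747925.

£104.66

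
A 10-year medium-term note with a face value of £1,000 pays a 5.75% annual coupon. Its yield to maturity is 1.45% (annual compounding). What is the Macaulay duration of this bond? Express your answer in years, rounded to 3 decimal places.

Periodic yield y = 0.0145. Discount each cash flow and weight by its year:
  t   CF        PV=CF/(1+0.0145)^t    t·PV
  1        57.50        56.6782        56.6782
  2        57.50        55.8681       111.7362
  3        57.50        55.0696       165.2087
  4        57.50        54.2825       217.1299
  5        57.50        53.5066       267.5331
  6        57.50        52.7419       316.4512
  7        57.50        51.9880       363.9163
  8        57.50        51.2450       409.9599
  9        57.50        50.5126       454.6130
  10    1,057.50       915.7140     9,157.1402
  Σ                  1,397.6064    11,520.3668
Price P = Σ PV = 1,397.6064.
Macaulay duration = Σ(t·PV) / P = 11,520.3668 / 1,397.6064 = 8.24293 years.

8.243 years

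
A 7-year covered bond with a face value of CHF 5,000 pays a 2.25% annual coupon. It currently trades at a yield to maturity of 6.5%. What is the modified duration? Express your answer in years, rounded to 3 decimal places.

6.082 years

Periodic yield y = 0.065. First find Macaulay duration:
  t   CF        PV=CF/(1+0.065)^t    t·PV
  1       112.50       105.6338       105.6338
  2       112.50        99.1867       198.3733
  3       112.50        93.1330       279.3991
  4       112.50        87.4488       349.7954
  5       112.50        82.1116       410.5580
  6       112.50        77.1001       462.6005
  7     5,112.50     3,289.9255    23,029.4787
  Σ                  3,834.5395    24,835.8388
P = 3,834.5395; Macaulay duration = 24,835.8388 / 3,834.5395 = 6.47688 years.
Modified duration = D_Mac / (1 + y) = 6.47688 / 1.065 = 6.08157 years.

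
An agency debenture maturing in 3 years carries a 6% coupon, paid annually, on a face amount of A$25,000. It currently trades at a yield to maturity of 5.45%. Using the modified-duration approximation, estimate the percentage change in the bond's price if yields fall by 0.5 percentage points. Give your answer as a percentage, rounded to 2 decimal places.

Periodic yield y = 0.0545. Modified duration first:
  t   CF        PV=CF/(1+0.0545)^t    t·PV
  1     1,500.00     1,422.4751     1,422.4751
  2     1,500.00     1,348.9570     2,697.9139
  3    26,500.00    22,599.8794    67,799.6382
  Σ                 25,371.3115    71,920.0272
P = 25,371.3115; D_Mac = 2.83470 yrs; D_mod = 2.83470/(1+0.0545) = 2.68819 yrs.
ΔP/P ≈ -D_mod · Δy = -2.68819 × (-0.005) = +0.013441 = +1.3441%.

+1.34%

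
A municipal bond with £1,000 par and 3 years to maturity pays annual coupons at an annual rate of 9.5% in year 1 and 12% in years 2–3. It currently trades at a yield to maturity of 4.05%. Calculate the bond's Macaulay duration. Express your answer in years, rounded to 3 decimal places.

Periodic yield y = 0.0405. Discount each cash flow and weight by its year:
  t   CF        PV=CF/(1+0.0405)^t    t·PV
  1        95.00        91.3023        91.3023
  2       120.00       110.8401       221.6803
  3     1,120.00       994.2412     2,982.7237
  Σ                  1,196.3836     3,295.7062
Price P = Σ PV = 1,196.3836.
Macaulay duration = Σ(t·PV) / P = 3,295.7062 / 1,196.3836 = 2.75472 years.

2.755 years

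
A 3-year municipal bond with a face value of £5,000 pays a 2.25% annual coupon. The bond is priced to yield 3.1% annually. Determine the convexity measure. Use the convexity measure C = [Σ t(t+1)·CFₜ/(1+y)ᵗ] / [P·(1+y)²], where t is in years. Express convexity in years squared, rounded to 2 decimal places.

With y = 0.031:
  t   CF        PV=CF/(1+0.031)^t    t·PV        t(t+1)·PV
  1       112.50       109.1174       109.1174         218.2347
  2       112.50       105.8364       211.6729         635.0186
  3     5,112.50     4,665.0610    13,995.1829      55,980.7318
  Σ                  4,880.0148    14,315.9732      56,833.9851
P = 4,880.0148.
Convexity = Σ t(t+1)·PV / [P·(1+y)²] = 56,833.9851 / (4,880.0148 × 1.062961) = 10.95644.

10.96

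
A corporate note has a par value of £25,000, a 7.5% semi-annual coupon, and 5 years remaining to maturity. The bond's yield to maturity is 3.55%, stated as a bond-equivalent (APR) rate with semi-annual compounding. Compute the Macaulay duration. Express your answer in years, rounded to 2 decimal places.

4.33 years

Periodic yield y = 0.01775. Discount each cash flow and weight by its period:
  t   CF        PV=CF/(1+0.01775)^t    t·PV
  1       937.50       921.1496       921.1496
  2       937.50       905.0843     1,810.1687
  3       937.50       889.2993     2,667.8979
  4       937.50       873.7895     3,495.1581
  5       937.50       858.5503     4,292.7513
  6       937.50       843.5768     5,061.4606
  7       937.50       828.8644     5,802.0510
  8       937.50       814.4087     6,515.2694
  9       937.50       800.2050     7,201.8453
  10   25,937.50    21,752.8920   217,528.9199
  Σ                 29,487.8199   255,296.6716
Price P = Σ PV = 29,487.8199.
Macaulay duration = Σ(t·PV) / P = 255,296.6716 / 29,487.8199 = 8.65770 half-year periods.
In years: 8.65770 / 2 = 4.32885 years.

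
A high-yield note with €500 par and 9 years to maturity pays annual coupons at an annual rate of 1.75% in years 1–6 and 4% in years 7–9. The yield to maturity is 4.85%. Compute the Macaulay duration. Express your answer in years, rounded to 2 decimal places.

Periodic yield y = 0.0485. Discount each cash flow and weight by its year:
  t   CF        PV=CF/(1+0.0485)^t    t·PV
  1         8.75         8.3453         8.3453
  2         8.75         7.9592        15.9185
  3         8.75         7.5911        22.7732
  4         8.75         7.2399        28.9597
  5         8.75         6.9050        34.5252
  6         8.75         6.5856        39.5138
  7        20.00        14.3566       100.4960
  8        20.00        13.6925       109.5399
  9       520.00       339.5373     3,055.8353
  Σ                    412.2125     3,415.9069
Price P = Σ PV = 412.2125.
Macaulay duration = Σ(t·PV) / P = 3,415.9069 / 412.2125 = 8.28676 years.

8.29 years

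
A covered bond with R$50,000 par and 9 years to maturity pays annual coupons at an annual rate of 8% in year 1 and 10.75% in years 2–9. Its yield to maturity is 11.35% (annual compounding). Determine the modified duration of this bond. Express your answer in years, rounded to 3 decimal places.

5.638 years

Periodic yield y = 0.1135. First find Macaulay duration:
  t   CF        PV=CF/(1+0.1135)^t    t·PV
  1     4,000.00     3,592.2766     3,592.2766
  2     5,375.00     4,335.0891     8,670.1782
  3     5,375.00     3,893.2098    11,679.6293
  4     5,375.00     3,496.3716    13,985.4864
  5     5,375.00     3,139.9835    15,699.9173
  6     5,375.00     2,819.9223    16,919.5337
  7     5,375.00     2,532.4852    17,727.3965
  8     5,375.00     2,274.3469    18,194.7748
  9    55,375.00    21,042.7137   189,384.4235
  Σ                 47,126.3986   295,853.6164
P = 47,126.3986; Macaulay duration = 295,853.6164 / 47,126.3986 = 6.27787 years.
Modified duration = D_Mac / (1 + y) = 6.27787 / 1.1135 = 5.63797 years.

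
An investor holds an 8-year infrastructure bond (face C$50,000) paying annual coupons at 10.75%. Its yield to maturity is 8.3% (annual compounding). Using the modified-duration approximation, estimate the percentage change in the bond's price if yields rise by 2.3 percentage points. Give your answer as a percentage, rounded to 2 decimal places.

-12.53%

Periodic yield y = 0.083. Modified duration first:
  t   CF        PV=CF/(1+0.083)^t    t·PV
  1     5,375.00     4,963.0656     4,963.0656
  2     5,375.00     4,582.7013     9,165.4027
  3     5,375.00     4,231.4879    12,694.4636
  4     5,375.00     3,907.1910    15,628.7640
  5     5,375.00     3,607.7479    18,038.7396
  6     5,375.00     3,331.2539    19,987.5231
  7     5,375.00     3,075.9500    21,531.6500
  8    55,375.00    29,260.7926   234,086.3410
  Σ                 56,960.1902   336,095.9496
P = 56,960.1902; D_Mac = 5.90054 yrs; D_mod = 5.90054/(1+0.083) = 5.44833 yrs.
ΔP/P ≈ -D_mod · Δy = -5.44833 × (+0.023) = -0.125312 = -12.5312%.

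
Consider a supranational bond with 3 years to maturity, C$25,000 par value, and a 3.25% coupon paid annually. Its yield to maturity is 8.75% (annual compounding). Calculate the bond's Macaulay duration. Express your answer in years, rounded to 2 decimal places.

2.90 years

Periodic yield y = 0.0875. Discount each cash flow and weight by its year:
  t   CF        PV=CF/(1+0.0875)^t    t·PV
  1       812.50       747.1264       747.1264
  2       812.50       687.0128     1,374.0256
  3    25,812.50    20,069.7643    60,209.2929
  Σ                 21,503.9036    62,330.4450
Price P = Σ PV = 21,503.9036.
Macaulay duration = Σ(t·PV) / P = 62,330.4450 / 21,503.9036 = 2.89856 years.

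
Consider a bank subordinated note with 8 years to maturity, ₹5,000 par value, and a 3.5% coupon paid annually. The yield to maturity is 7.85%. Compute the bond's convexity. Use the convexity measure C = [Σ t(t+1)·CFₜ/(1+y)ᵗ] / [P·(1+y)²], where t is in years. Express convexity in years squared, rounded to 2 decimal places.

51.24

With y = 0.0785:
  t   CF        PV=CF/(1+0.0785)^t    t·PV        t(t+1)·PV
  1       175.00       162.2624       162.2624         324.5248
  2       175.00       150.4519       300.9039         902.7116
  3       175.00       139.5011       418.5033       1,674.0131
  4       175.00       129.3473       517.3893       2,586.9465
  5       175.00       119.9326       599.6631       3,597.9784
  6       175.00       111.2032       667.2190       4,670.5330
  7       175.00       103.1091       721.7637       5,774.1097
  8     5,175.00     2,827.1520    22,617.2160     203,554.9440
  Σ                  3,742.9596    26,004.9206     223,085.7610
P = 3,742.9596.
Convexity = Σ t(t+1)·PV / [P·(1+y)²] = 223,085.7610 / (3,742.9596 × 1.163162) = 51.24086.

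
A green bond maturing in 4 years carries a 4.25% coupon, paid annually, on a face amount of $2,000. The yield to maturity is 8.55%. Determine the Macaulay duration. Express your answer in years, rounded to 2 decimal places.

Periodic yield y = 0.0855. Discount each cash flow and weight by its year:
  t   CF        PV=CF/(1+0.0855)^t    t·PV
  1        85.00        78.3049        78.3049
  2        85.00        72.1372       144.2744
  3        85.00        66.4553       199.3658
  4     2,085.00     1,501.7123     6,006.8493
  Σ                  1,718.6097     6,428.7945
Price P = Σ PV = 1,718.6097.
Macaulay duration = Σ(t·PV) / P = 6,428.7945 / 1,718.6097 = 3.74069 years.

3.74 years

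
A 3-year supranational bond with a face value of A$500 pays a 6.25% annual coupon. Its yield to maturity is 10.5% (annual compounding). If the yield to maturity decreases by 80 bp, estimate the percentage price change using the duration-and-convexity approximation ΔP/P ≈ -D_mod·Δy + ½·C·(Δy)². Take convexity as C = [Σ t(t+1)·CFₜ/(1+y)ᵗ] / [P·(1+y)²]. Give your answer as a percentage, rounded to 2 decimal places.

With y = 0.105:
  t   CF        PV=CF/(1+0.105)^t    t·PV        t(t+1)·PV
  1        31.25        28.2805        28.2805          56.5611
  2        31.25        25.5933        51.1865         153.5595
  3       531.25       393.7423     1,181.2270       4,724.9080
  Σ                    447.6161     1,260.6940       4,935.0286
P = 447.6161; D_Mac = 2.81646 yrs; D_mod = 2.54883 yrs; C = 9.02941.
Duration effect: -2.54883 × (-0.008) = +0.020391
Convexity effect: 0.5 × 9.02941 × (-0.008)² = +0.0002889
ΔP/P ≈ +0.020391 + 0.0002889 = +0.020680 = +2.0680%.

+2.07%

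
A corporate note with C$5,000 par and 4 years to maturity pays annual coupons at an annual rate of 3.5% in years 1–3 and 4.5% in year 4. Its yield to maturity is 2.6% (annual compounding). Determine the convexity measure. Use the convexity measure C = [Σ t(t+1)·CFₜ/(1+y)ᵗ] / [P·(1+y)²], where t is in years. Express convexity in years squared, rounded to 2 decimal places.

With y = 0.026:
  t   CF        PV=CF/(1+0.026)^t    t·PV        t(t+1)·PV
  1       175.00       170.5653       170.5653         341.1306
  2       175.00       166.2430       332.4860         997.4579
  3       175.00       162.0302       486.0906       1,944.3624
  4     5,225.00     4,715.1645    18,860.6581      94,303.2906
  Σ                  5,214.0030    19,849.8000      97,586.2415
P = 5,214.0030.
Convexity = Σ t(t+1)·PV / [P·(1+y)²] = 97,586.2415 / (5,214.0030 × 1.052676) = 17.77962.

17.78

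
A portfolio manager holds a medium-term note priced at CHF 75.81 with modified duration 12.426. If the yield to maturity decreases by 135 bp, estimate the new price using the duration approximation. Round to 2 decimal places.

CHF 88.53

Duration approximation: ΔP/P ≈ -D_mod · Δy = -12.426 × (-0.0135) = +0.167751.
New price ≈ 75.81 × (1 + 0.167751) = 88.52720331.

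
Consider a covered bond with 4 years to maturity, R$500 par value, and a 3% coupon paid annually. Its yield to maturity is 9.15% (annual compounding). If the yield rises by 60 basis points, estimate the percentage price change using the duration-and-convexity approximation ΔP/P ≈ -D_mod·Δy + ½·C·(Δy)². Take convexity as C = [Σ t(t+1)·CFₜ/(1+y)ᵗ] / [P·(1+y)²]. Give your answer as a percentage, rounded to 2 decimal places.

-2.06%

With y = 0.0915:
  t   CF        PV=CF/(1+0.0915)^t    t·PV        t(t+1)·PV
  1        15.00        13.7426        13.7426          27.4851
  2        15.00        12.5905        25.1810          75.5431
  3        15.00        11.5351        34.6052         138.4208
  4       515.00       362.8376     1,451.3503       7,256.7517
  Σ                    400.7057     1,524.8791       7,498.2007
P = 400.7057; D_Mac = 3.80548 yrs; D_mod = 3.48647 yrs; C = 15.70667.
Duration effect: -3.48647 × (+0.006) = -0.020919
Convexity effect: 0.5 × 15.70667 × (0.006)² = +0.0002827
ΔP/P ≈ -0.020919 + 0.0002827 = -0.020636 = -2.0636%.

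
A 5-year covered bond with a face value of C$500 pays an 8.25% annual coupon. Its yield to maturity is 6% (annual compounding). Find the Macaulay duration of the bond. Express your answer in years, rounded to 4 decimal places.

Periodic yield y = 0.06. Discount each cash flow and weight by its year:
  t   CF        PV=CF/(1+0.06)^t    t·PV
  1        41.25        38.9151        38.9151
  2        41.25        36.7124        73.4247
  3        41.25        34.6343       103.9029
  4        41.25        32.6739       130.6955
  5       541.25       404.4535     2,022.2674
  Σ                    547.3891     2,369.2056
Price P = Σ PV = 547.3891.
Macaulay duration = Σ(t·PV) / P = 2,369.2056 / 547.3891 = 4.32819 years.

4.3282 years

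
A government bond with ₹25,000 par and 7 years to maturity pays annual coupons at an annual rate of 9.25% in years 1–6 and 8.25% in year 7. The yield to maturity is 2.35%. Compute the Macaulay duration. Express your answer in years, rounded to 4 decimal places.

5.7243 years

Periodic yield y = 0.0235. Discount each cash flow and weight by its year:
  t   CF        PV=CF/(1+0.0235)^t    t·PV
  1     2,312.50     2,259.4040     2,259.4040
  2     2,312.50     2,207.5271     4,415.0542
  3     2,312.50     2,156.8413     6,470.5240
  4     2,312.50     2,107.3193     8,429.2774
  5     2,312.50     2,058.9344    10,294.6719
  6     2,312.50     2,011.6604    12,069.9622
  7    27,062.50    23,001.3319   161,009.3233
  Σ                 35,803.0185   204,948.2171
Price P = Σ PV = 35,803.0185.
Macaulay duration = Σ(t·PV) / P = 204,948.2171 / 35,803.0185 = 5.72433 years.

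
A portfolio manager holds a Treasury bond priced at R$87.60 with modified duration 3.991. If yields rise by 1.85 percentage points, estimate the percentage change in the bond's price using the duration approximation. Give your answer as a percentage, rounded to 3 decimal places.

-7.383%

Duration approximation: ΔP/P ≈ -D_mod · Δy = -3.991 × (+0.0185) = -0.0738335.
As a percentage: -7.38335%.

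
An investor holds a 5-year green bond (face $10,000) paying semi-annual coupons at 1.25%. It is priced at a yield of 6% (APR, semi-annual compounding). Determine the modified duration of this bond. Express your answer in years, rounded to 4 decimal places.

4.7004 years

Periodic yield y = 0.03. First find Macaulay duration:
  t   CF        PV=CF/(1+0.03)^t    t·PV
  1        62.50        60.6796        60.6796
  2        62.50        58.9122       117.8245
  3        62.50        57.1964       171.5891
  4        62.50        55.5304       222.1218
  5        62.50        53.9130       269.5652
  6        62.50        52.3428       314.0566
  7        62.50        50.8182       355.7275
  8        62.50        49.3381       394.7046
  9        62.50        47.9010       431.1094
  10   10,062.50     7,487.4450    74,874.4502
  Σ                  7,974.0768    77,211.8285
P = 7,974.0768; Macaulay duration = 77,211.8285 / 7,974.0768 = 9.68285 half-year periods = 4.84143 years.
Modified duration = D_Mac / (1 + y) = 4.84143 / 1.03 = 4.70041 years.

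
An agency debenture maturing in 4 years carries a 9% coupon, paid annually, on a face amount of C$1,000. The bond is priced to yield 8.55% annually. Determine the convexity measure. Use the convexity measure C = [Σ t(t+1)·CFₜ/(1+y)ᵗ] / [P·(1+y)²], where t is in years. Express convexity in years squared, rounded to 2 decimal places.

With y = 0.0855:
  t   CF        PV=CF/(1+0.0855)^t    t·PV        t(t+1)·PV
  1        90.00        82.9111        82.9111         165.8222
  2        90.00        76.3806       152.7611         458.2834
  3        90.00        70.3644       211.0932         844.3729
  4     1,090.00       785.0678     3,140.2714      15,701.3568
  Σ                  1,014.7239     3,587.0368      17,169.8352
P = 1,014.7239.
Convexity = Σ t(t+1)·PV / [P·(1+y)²] = 17,169.8352 / (1,014.7239 × 1.178310) = 14.36014.

14.36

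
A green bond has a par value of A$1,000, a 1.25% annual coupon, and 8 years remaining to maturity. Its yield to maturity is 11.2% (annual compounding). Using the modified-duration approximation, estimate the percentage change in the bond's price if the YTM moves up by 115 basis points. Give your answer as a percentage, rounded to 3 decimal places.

Periodic yield y = 0.112. Modified duration first:
  t   CF        PV=CF/(1+0.112)^t    t·PV
  1        12.50        11.2410        11.2410
  2        12.50        10.1088        20.2176
  3        12.50         9.0907        27.2720
  4        12.50         8.1751        32.7002
  5        12.50         7.3517        36.7584
  6        12.50         6.6112        39.6673
  7        12.50         5.9453        41.6174
  8     1,012.50       433.0686     3,464.5491
  Σ                    491.5924     3,674.0230
P = 491.5924; D_Mac = 7.47372 yrs; D_mod = 7.47372/(1+0.112) = 6.72097 yrs.
ΔP/P ≈ -D_mod · Δy = -6.72097 × (+0.0115) = -0.077291 = -7.7291%.

-7.729%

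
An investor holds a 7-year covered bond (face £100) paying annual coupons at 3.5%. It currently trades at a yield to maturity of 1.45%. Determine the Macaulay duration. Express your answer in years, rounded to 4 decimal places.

Periodic yield y = 0.0145. Discount each cash flow and weight by its year:
  t   CF        PV=CF/(1+0.0145)^t    t·PV
  1         3.50         3.4500         3.4500
  2         3.50         3.4007         6.8013
  3         3.50         3.3521        10.0562
  4         3.50         3.3042        13.2166
  5         3.50         3.2569        16.2846
  6         3.50         3.2104        19.2622
  7       103.50        93.5785       655.0494
  Σ                    113.5526       724.1203
Price P = Σ PV = 113.5526.
Macaulay duration = Σ(t·PV) / P = 724.1203 / 113.5526 = 6.37696 years.

6.3770 years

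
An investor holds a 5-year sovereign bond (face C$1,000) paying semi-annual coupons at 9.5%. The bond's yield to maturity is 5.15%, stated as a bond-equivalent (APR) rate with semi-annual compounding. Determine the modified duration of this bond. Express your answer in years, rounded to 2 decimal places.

4.08 years

Periodic yield y = 0.02575. First find Macaulay duration:
  t   CF        PV=CF/(1+0.02575)^t    t·PV
  1        47.50        46.3076        46.3076
  2        47.50        45.1451        90.2902
  3        47.50        44.0118       132.0354
  4        47.50        42.9069       171.6277
  5        47.50        41.8298       209.1491
  6        47.50        40.7797       244.6784
  7        47.50        39.7560       278.2922
  8        47.50        38.7580       310.0640
  9        47.50        37.7850       340.0654
  10    1,047.50       812.3418     8,123.4175
  Σ                  1,189.6218     9,945.9275
P = 1,189.6218; Macaulay duration = 9,945.9275 / 1,189.6218 = 8.36058 half-year periods = 4.18029 years.
Modified duration = D_Mac / (1 + y) = 4.18029 / 1.02575 = 4.07535 years.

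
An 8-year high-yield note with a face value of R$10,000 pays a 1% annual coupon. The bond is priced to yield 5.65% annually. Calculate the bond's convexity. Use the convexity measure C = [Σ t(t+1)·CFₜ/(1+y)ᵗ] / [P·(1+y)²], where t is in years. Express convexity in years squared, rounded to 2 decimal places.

With y = 0.0565:
  t   CF        PV=CF/(1+0.0565)^t    t·PV        t(t+1)·PV
  1       100.00        94.6522        94.6522         189.3043
  2       100.00        89.5903       179.1806         537.5418
  3       100.00        84.7991       254.3974       1,017.5898
  4       100.00        80.2642       321.0569       1,605.2844
  5       100.00        75.9718       379.8591       2,279.1544
  6       100.00        71.9090       431.4537       3,020.1762
  7       100.00        68.0634       476.4436       3,811.5491
  8    10,100.00     6,506.7686    52,054.1489     468,487.3397
  Σ                  7,072.0186    54,191.1924     480,947.9397
P = 7,072.0186.
Convexity = Σ t(t+1)·PV / [P·(1+y)²] = 480,947.9397 / (7,072.0186 × 1.116192) = 60.92782.

60.93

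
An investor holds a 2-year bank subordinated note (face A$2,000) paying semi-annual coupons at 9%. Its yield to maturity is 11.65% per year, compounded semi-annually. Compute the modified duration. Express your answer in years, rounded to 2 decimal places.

1.77 years

Periodic yield y = 0.05825. First find Macaulay duration:
  t   CF        PV=CF/(1+0.05825)^t    t·PV
  1        90.00        85.0461        85.0461
  2        90.00        80.3648       160.7296
  3        90.00        75.9412       227.8237
  4     2,090.00     1,666.4534     6,665.8137
  Σ                  1,907.8055     7,139.4131
P = 1,907.8055; Macaulay duration = 7,139.4131 / 1,907.8055 = 3.74221 half-year periods = 1.87111 years.
Modified duration = D_Mac / (1 + y) = 1.87111 / 1.05825 = 1.76811 years.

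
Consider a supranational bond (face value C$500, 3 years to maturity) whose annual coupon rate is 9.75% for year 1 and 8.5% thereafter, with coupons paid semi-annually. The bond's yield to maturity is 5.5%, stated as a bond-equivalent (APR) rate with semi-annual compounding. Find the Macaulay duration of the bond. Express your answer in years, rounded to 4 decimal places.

2.7016 years

Periodic yield y = 0.0275. Discount each cash flow and weight by its period:
  t   CF        PV=CF/(1+0.0275)^t    t·PV
  1       24.375        23.7226        23.7226
  2       24.375        23.0877        46.1754
  3       21.250        19.5891        58.7672
  4       21.250        19.0648        76.2591
  5       21.250        18.5545        92.7726
  6      521.250       442.9504     2,657.7023
  Σ                    546.9691     2,955.3992
Price P = Σ PV = 546.9691.
Macaulay duration = Σ(t·PV) / P = 2,955.3992 / 546.9691 = 5.40323 half-year periods.
In years: 5.40323 / 2 = 2.70161 years.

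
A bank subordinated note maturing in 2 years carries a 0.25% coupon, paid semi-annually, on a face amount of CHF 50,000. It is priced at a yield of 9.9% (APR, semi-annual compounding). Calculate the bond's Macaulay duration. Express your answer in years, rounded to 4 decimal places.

1.9958 years

Periodic yield y = 0.0495. Discount each cash flow and weight by its period:
  t   CF        PV=CF/(1+0.0495)^t    t·PV
  1        62.50        59.5522        59.5522
  2        62.50        56.7434       113.4867
  3        62.50        54.0671       162.2012
  4    50,062.50    41,265.0867   165,060.3467
  Σ                 41,435.4493   165,395.5868
Price P = Σ PV = 41,435.4493.
Macaulay duration = Σ(t·PV) / P = 165,395.5868 / 41,435.4493 = 3.99164 half-year periods.
In years: 3.99164 / 2 = 1.99582 years.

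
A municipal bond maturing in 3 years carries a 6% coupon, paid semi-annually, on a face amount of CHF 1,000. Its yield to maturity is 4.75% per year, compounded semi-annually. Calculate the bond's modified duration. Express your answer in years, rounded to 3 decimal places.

Periodic yield y = 0.02375. First find Macaulay duration:
  t   CF        PV=CF/(1+0.02375)^t    t·PV
  1        30.00        29.3040        29.3040
  2        30.00        28.6242        57.2484
  3        30.00        27.9602        83.8805
  4        30.00        27.3115       109.2460
  5        30.00        26.6779       133.3895
  6     1,030.00       894.6924     5,368.1543
  Σ                  1,034.5702     5,781.2227
P = 1,034.5702; Macaulay duration = 5,781.2227 / 1,034.5702 = 5.58804 half-year periods = 2.79402 years.
Modified duration = D_Mac / (1 + y) = 2.79402 / 1.02375 = 2.72920 years.

2.729 years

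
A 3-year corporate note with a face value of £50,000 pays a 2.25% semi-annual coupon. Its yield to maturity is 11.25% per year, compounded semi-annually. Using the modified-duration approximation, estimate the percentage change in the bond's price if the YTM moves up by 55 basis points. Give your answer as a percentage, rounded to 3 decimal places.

Periodic yield y = 0.05625. Modified duration first:
  t   CF        PV=CF/(1+0.05625)^t    t·PV
  1       562.50       532.5444       532.5444
  2       562.50       504.1840     1,008.3681
  3       562.50       477.3340     1,432.0020
  4       562.50       451.9138     1,807.6553
  5       562.50       427.8474     2,139.2371
  6    50,562.50    36,410.6312   218,463.7869
  Σ                 38,804.4548   225,383.5938
P = 38,804.4548; D_Mac = 5.80819 half-year periods = 2.90409 yrs; D_mod = 2.90409/(1+0.05625) = 2.74944 yrs.
ΔP/P ≈ -D_mod · Δy = -2.74944 × (+0.0055) = -0.015122 = -1.5122%.

-1.512%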